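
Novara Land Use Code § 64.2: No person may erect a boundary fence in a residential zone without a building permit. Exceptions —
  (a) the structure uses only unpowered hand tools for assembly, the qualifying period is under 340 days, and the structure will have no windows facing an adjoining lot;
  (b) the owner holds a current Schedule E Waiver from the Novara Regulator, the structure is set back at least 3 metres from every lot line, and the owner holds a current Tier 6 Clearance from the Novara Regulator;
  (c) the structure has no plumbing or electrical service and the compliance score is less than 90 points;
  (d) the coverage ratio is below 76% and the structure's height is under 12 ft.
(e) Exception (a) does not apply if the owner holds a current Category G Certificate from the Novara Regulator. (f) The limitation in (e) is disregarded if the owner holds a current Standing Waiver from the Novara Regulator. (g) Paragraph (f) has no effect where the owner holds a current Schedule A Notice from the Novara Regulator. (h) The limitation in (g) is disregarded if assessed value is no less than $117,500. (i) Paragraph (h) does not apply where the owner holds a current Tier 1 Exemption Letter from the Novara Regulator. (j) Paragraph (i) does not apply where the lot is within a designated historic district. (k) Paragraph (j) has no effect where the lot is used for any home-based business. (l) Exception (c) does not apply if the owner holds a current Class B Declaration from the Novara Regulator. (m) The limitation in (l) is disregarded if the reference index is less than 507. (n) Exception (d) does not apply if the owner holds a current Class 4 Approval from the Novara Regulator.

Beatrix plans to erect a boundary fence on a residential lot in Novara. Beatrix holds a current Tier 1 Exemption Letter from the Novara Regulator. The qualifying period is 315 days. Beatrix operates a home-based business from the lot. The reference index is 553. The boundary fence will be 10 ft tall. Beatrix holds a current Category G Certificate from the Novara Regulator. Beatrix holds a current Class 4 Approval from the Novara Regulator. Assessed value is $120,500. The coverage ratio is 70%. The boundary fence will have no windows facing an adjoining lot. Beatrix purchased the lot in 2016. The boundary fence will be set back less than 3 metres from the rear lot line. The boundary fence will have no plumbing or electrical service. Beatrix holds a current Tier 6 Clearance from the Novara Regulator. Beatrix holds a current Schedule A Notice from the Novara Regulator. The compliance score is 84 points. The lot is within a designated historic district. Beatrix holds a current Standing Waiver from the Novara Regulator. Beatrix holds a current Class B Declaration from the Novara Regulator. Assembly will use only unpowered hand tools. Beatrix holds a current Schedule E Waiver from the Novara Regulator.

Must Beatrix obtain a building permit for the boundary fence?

All of (a)'s requirements are met (assembly uses only hand tools; the qualifying period is 315 days, under the 340 days limit; no windows face an adjoining lot). But applying paragraphs (e)–(k): (e) operates against (a): a current Category G Certificate is held. (f) would limit (e) — a current Standing Waiver is held — but (g) sets (f) aside: (g) operates against (f): a current Schedule A Notice is held. (h) operates (assessed value is $120,500, meeting the $117,500 threshold), but yields to (i): (i) operates — a current Tier 1 Exemption Letter is held. (j) is triggered (the lot is in a historic district), but is overridden by (k): (k) is engaged — a home-based business operates on the lot. (a) is therefore removed.
Exception (b) fails — the rear setback is under 3 m.
Exception (c)'s conditions are all satisfied: there is no plumbing or electrical service; the compliance score is 84 points, less than the 90 points limit. Turning to paragraphs (l)–(m): (l) is engaged — a current Class B Declaration is held. (m) is not triggered (the reference index is 553, not less than 507), so (l) stands. Exception (c) does not apply.
Exception (d)'s conditions are all satisfied: the coverage ratio is 70%, below the 76% limit; the structure's height is 10 ft, under the 12 ft limit. However, paragraph (n) must be considered: (n) operates against (d): a current Class 4 Approval is held. (d) is therefore removed.
None of the exceptions is available; § 64.2 applies in full.

Yes — Beatrix must obtain a building permit.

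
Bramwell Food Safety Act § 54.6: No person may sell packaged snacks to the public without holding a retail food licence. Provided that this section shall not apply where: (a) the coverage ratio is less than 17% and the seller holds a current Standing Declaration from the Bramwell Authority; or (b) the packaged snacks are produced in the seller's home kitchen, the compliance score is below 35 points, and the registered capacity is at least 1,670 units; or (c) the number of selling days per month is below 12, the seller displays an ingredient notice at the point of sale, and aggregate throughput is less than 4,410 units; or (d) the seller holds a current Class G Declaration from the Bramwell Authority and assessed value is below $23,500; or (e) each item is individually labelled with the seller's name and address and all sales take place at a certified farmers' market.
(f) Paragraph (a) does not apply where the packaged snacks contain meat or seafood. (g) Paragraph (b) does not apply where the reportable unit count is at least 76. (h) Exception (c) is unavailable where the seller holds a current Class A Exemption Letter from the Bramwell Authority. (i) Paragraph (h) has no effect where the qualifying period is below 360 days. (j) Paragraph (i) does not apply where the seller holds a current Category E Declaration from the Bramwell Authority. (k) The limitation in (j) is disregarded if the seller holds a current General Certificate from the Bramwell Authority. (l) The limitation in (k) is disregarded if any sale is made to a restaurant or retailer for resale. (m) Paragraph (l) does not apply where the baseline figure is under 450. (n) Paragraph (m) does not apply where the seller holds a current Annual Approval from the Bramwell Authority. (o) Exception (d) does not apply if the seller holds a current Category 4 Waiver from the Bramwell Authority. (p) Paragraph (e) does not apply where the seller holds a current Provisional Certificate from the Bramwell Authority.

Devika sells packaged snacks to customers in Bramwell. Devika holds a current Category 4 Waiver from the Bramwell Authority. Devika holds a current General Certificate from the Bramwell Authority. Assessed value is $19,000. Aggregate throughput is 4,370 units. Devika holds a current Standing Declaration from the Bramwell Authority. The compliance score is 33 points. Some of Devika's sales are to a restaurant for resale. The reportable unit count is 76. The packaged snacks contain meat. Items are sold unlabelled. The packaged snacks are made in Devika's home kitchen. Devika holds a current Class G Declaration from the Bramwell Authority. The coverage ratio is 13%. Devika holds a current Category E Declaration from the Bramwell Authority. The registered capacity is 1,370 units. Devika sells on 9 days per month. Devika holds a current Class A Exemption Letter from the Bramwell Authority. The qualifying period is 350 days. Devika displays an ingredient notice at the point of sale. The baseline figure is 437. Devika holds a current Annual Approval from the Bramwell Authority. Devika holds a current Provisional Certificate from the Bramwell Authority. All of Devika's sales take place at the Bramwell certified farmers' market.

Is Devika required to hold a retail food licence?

Exception (a) is satisfied on its face — the coverage ratio is 13%, less than the 17% limit; a current Standing Declaration is held. However, paragraph (f) must be considered: (f) operates against (a): the packaged snacks contain meat. Exception (a) does not apply.
Exception (b) fails — the registered capacity is 1,370 units, short of 1,670 units.
Exception (c)'s conditions are all satisfied: the number of selling days per month is 9, below the 12 limit; an ingredient notice is displayed; aggregate throughput is 4,370 units, less than the 4,410 units limit. But: (h) operates against (c): a current Class A Exemption Letter is held. (i) would limit (h) — the qualifying period is 350 days, below the 360 days limit — but (j) sets (i) aside: (j) operates against (i): a current Category E Declaration is held. (k) would limit (j) — a current General Certificate is held — but (l) sets (k) aside: (l) operates against (k): some sales are to a restaurant for resale. (m) would limit (l) — the baseline figure is 437, under the 450 limit — but (n) sets (m) aside: (n) operates against (m): a current Annual Approval is held. (c) is therefore removed.
Exception (d) is satisfied on its face — a current Class G Declaration is held; assessed value is $19,000, below the $23,500 limit. But applying paragraph (o): (o) operates against (d): a current Category 4 Waiver is held. (d) is therefore removed.
Exception (e) requires that each item is individually labelled with the seller's name and address; but items are sold unlabelled, so (e) is unavailable.
No exception applies. The general rule governs.

Yes — Devika must hold a retail food licence.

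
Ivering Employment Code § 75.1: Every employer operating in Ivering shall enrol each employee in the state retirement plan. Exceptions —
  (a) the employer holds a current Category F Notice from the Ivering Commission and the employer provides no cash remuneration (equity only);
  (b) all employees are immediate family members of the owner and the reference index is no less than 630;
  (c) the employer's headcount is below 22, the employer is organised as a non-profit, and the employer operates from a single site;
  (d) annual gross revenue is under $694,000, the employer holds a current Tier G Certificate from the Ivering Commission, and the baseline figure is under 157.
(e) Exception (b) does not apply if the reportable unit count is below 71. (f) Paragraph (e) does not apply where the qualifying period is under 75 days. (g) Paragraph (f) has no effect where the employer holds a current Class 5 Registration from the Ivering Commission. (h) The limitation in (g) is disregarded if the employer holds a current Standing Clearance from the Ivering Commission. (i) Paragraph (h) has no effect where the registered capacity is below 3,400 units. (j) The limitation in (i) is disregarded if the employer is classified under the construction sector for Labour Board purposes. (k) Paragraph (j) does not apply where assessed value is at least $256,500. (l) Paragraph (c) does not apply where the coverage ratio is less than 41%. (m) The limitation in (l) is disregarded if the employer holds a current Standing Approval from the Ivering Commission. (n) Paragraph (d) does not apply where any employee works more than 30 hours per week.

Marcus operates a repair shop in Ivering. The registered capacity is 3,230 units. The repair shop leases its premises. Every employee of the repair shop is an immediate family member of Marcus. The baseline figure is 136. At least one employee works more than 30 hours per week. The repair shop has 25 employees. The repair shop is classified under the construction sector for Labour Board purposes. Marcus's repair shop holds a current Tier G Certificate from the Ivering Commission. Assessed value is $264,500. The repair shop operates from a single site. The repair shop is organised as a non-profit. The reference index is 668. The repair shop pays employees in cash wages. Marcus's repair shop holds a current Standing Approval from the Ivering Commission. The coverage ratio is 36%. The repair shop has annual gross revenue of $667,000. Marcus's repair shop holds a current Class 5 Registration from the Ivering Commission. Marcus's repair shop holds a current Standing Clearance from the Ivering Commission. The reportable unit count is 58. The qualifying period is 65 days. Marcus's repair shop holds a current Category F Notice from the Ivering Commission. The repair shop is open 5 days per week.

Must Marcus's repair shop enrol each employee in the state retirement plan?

Yes — Marcus's repair shop must enrol each employee in the state retirement plan.

Exception (a) requires that the employer provides no cash remuneration (equity only); but employees are paid cash wages, so (a) is unavailable.
Exception (b)'s conditions are all satisfied: every employee is an immediate family member; the reference index is 668, meeting the 630 threshold. Turning to paragraphs (e)–(k): (e) is triggered — the reportable unit count is 58, below the 71 limit. (f) would limit (e) — the qualifying period is 65 days, under the 75 days limit — but (g) sets (f) aside: (g) operates — a current Class 5 Registration is held. (h) would limit (g) — a current Standing Clearance is held — but (i) sets (h) aside: (i) operates — the registered capacity is 3,230 units, below the 3,400 units limit. (j) operates (the repair shop is classified under the construction sector), but yields to (k): (k) operates against (j): assessed value is $264,500, meeting the $256,500 threshold. (b) is therefore removed.
Exception (c) fails — the employer's headcount is 25, not below 22.
Exception (d): annual gross revenue is $667,000, under the $694,000 limit; a current Tier G Certificate is held; the baseline figure is 136, under the 157 limit — every condition holds. But applying paragraph (n): (n) operates — at least one employee exceeds 30 hours/week. Exception (d) does not apply.
No exception is made out. Marcus's repair shop falls within the general rule.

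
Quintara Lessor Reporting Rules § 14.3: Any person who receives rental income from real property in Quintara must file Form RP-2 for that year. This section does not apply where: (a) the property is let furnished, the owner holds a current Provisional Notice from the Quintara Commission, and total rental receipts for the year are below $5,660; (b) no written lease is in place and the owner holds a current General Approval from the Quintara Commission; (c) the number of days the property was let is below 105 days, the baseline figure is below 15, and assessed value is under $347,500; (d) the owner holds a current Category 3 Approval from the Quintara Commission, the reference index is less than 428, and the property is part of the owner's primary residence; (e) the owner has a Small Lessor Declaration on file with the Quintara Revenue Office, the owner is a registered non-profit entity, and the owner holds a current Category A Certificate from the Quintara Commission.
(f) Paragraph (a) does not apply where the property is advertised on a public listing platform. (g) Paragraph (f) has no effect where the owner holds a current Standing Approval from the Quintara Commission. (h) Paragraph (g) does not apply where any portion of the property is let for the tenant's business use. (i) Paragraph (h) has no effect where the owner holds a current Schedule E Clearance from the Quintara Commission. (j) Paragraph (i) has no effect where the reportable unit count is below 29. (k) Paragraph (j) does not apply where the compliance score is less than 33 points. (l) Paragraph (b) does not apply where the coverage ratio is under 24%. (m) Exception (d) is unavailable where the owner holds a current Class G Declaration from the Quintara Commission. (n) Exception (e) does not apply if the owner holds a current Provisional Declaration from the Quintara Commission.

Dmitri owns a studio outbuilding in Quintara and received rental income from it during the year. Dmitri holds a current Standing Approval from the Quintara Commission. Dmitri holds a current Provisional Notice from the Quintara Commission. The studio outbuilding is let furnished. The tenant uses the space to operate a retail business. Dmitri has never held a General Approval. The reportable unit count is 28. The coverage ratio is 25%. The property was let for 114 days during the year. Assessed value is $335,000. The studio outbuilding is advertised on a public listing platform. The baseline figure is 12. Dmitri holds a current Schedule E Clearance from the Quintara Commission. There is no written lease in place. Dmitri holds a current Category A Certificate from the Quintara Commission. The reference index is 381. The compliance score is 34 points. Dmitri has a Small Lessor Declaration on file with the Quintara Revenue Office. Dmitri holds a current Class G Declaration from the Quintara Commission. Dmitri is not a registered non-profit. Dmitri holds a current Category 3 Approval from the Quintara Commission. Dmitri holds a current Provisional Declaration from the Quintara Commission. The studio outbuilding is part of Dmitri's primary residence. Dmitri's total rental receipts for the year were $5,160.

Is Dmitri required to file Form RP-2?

Yes — Dmitri must file Form RP-2.

Exception (a)'s conditions are all satisfied: the property is let furnished; a current Provisional Notice is held; total rental receipts for the year are $5,160, below the $5,660 limit. But applying paragraphs (f)–(k): (f) operates against (a): the property is publicly advertised. (g) is engaged (a current Standing Approval is held), but is overridden by (h): (h) operates against (g): the space is let for business use. (i) operates (a current Schedule E Clearance is held), but is itself disapplied by (j): (j) operates against (i): the reportable unit count is 28, below the 29 limit. (k), which would lift (j), is not engaged — the compliance score is 34 points, not less than 33 points. (a) is therefore removed.
Exception (b) does not apply: no current General Approval is held.
Exception (c) requires that the number of days the property was let is below 105 days; but the number of days the property was let is 114 days, not below 105 days, so (c) is unavailable.
Exception (d) is satisfied on its face — a current Category 3 Approval is held; the reference index is 381, less than the 428 limit; the studio outbuilding is part of the primary residence. But applying paragraph (m): (m) is engaged — a current Class G Declaration is held. Exception (d) does not apply.
Exception (e) requires that the owner is a registered non-profit entity; but Dmitri is not a registered non-profit, so (e) is unavailable.
No exception applies. The general rule governs.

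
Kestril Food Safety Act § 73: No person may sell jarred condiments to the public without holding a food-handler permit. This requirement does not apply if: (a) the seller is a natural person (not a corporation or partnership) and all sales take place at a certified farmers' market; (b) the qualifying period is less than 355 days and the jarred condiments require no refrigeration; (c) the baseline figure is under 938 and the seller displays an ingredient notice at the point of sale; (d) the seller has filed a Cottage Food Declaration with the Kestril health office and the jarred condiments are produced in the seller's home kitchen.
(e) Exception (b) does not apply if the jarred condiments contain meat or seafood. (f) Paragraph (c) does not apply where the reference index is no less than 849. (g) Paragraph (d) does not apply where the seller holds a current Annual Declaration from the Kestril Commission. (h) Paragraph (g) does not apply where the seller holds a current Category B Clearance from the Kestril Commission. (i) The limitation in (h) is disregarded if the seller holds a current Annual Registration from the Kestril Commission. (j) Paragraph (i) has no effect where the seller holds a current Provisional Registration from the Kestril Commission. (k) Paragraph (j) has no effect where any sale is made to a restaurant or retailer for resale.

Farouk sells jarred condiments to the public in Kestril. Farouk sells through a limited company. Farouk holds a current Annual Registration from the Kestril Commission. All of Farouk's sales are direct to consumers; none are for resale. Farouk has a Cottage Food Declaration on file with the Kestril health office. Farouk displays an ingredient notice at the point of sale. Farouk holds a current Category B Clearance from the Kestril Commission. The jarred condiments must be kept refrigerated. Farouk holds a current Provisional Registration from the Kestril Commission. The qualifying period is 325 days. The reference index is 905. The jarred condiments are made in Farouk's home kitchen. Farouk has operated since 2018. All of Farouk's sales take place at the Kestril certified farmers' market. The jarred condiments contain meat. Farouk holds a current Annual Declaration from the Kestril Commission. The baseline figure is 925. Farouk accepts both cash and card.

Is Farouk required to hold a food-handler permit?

No — exception (d) applies; Farouk is not required to hold a food-handler permit.

Exception (a) does not apply: the seller operates through a limited company.
Exception (b) fails — the jarred condiments require refrigeration.
All of (c)'s requirements are met (the baseline figure is 925, under the 938 limit; an ingredient notice is displayed). However, paragraph (f) must be considered: (f) operates against (c): the reference index is 905, meeting the 849 threshold. So (c) is unavailable.
Exception (d) is satisfied on its face — a Cottage Food Declaration is on file; the jarred condiments are home-kitchen produced. Under paragraphs (g)–(k): (g) is triggered (a current Annual Declaration is held), but is overridden by (h): (h) operates against (g): a current Category B Clearance is held. (i) would limit (h) — a current Annual Registration is held — but (j) sets (i) aside: (j) is engaged — a current Provisional Registration is held. (k) is not triggered (no sales are for resale), so (j) stands. (d) remains available.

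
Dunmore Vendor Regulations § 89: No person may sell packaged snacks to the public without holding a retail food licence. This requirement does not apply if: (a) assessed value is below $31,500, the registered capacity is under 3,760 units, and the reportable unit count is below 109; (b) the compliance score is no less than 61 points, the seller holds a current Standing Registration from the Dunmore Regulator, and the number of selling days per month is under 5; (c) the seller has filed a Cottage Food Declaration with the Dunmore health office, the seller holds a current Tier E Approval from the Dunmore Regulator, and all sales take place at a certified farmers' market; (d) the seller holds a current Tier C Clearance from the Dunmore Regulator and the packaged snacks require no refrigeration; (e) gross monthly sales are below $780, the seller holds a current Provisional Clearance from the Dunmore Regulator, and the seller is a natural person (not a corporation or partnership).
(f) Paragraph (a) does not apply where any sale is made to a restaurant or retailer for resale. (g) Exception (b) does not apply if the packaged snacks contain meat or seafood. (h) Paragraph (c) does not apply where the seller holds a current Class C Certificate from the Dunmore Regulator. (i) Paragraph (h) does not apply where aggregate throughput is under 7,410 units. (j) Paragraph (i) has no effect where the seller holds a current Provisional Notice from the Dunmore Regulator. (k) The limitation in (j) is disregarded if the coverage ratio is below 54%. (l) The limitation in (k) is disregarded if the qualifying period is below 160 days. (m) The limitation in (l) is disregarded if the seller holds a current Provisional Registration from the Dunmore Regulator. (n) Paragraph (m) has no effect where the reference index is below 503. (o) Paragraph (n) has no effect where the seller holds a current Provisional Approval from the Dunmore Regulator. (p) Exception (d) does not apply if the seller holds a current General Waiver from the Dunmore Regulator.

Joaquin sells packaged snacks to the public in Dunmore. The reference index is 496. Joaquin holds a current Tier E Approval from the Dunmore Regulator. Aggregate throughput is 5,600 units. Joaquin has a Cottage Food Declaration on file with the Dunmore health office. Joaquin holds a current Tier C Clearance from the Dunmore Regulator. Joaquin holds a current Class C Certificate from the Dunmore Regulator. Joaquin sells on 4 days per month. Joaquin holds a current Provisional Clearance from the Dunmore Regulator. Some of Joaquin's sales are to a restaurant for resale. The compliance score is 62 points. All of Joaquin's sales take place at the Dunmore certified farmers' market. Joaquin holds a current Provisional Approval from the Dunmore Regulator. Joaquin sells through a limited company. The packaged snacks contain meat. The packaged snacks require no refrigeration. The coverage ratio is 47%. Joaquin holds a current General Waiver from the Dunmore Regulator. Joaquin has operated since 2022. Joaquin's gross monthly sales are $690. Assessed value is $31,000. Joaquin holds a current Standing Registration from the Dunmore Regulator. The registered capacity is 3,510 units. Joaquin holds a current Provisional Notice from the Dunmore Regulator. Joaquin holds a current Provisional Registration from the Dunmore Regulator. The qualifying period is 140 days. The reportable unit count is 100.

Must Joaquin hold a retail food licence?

All of (a)'s requirements are met (assessed value is $31,000, below the $31,500 limit; the registered capacity is 3,510 units, under the 3,760 units limit; the reportable unit count is 100, below the 109 limit). However, paragraph (f) must be considered: (f) operates against (a): some sales are to a restaurant for resale. So (a) is unavailable.
Exception (b) is satisfied on its face — the compliance score is 62 points, meeting the 61 points threshold; a current Standing Registration is held; the number of selling days per month is 4, under the 5 limit. But: (g) is triggered — the packaged snacks contain meat. (b) is therefore removed.
Exception (c): a Cottage Food Declaration is on file; a current Tier E Approval is held; all sales are at a certified farmers' market — every condition holds. Under paragraphs (h)–(o): (h) is triggered (a current Class C Certificate is held), but is displaced by (i): (i) operates against (h): aggregate throughput is 5,600 units, under the 7,410 units limit. (j) is triggered (a current Provisional Notice is held), but is itself disapplied by (k): (k) operates against (j): the coverage ratio is 47%, below the 54% limit. (l) is engaged (the qualifying period is 140 days, below the 160 days limit), but is itself disapplied by (m): (m) operates against (l): a current Provisional Registration is held. (n) applies (the reference index is 496, below the 503 limit), but is set aside by (o): (o) is engaged — a current Provisional Approval is held. So (c) applies.
All of (d)'s requirements are met (a current Tier C Clearance is held; the packaged snacks are shelf-stable). But: (p) operates against (d): a current General Waiver is held. So (d) is unavailable.
Exception (e) does not apply: the seller operates through a limited company.

No — exception (c) applies; Joaquin is not required to hold a retail food licence.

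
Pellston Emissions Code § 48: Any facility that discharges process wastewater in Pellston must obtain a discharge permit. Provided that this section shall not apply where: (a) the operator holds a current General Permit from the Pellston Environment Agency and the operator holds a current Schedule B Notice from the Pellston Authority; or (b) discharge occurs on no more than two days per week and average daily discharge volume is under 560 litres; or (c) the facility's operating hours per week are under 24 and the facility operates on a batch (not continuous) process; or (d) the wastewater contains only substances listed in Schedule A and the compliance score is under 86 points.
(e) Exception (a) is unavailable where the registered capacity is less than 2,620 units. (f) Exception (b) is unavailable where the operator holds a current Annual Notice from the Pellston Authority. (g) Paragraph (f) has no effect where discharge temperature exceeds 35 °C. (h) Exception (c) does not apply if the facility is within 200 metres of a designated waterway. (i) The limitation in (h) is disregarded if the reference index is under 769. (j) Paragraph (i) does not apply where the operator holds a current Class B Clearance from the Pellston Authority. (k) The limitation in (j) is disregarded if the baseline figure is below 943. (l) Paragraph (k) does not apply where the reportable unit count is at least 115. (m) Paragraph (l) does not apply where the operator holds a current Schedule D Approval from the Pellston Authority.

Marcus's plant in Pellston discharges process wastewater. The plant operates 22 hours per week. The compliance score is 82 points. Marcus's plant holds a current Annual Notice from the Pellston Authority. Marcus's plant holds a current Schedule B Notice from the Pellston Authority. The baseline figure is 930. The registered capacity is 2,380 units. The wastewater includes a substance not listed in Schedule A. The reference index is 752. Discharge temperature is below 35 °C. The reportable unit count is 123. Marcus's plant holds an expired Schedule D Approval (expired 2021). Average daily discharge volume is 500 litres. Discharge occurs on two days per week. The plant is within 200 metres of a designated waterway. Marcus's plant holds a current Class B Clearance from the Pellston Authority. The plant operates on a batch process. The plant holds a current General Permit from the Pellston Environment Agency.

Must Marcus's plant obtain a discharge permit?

Yes — Marcus's plant must obtain a discharge permit.

Exception (a) is satisfied on its face — a current General Permit is held; a current Schedule B Notice is held. Turning to paragraph (e): (e) is engaged — the registered capacity is 2,380 units, less than the 2,620 units limit. (a) is therefore removed.
All of (b)'s requirements are met (discharge occurs on no more than two days per week; average daily discharge volume is 500 litres, under the 560 litres limit). But applying paragraphs (f)–(g): (f) operates against (b): a current Annual Notice is held. (g) is inapplicable (discharge temperature is below 35 °C), so (f) stands. So (b) is unavailable.
Exception (c): the facility's operating hours per week are 22, under the 24 limit; the facility operates on a batch process — every condition holds. However, paragraphs (h)–(m) must be considered: (h) operates against (c): the plant is within 200 m of a designated waterway. (i) is engaged (the reference index is 752, under the 769 limit), but yields to (j): (j) operates against (i): a current Class B Clearance is held. (k) would limit (j) — the baseline figure is 930, below the 943 limit — but (l) sets (k) aside: (l) operates against (k): the reportable unit count is 123, meeting the 115 threshold. (m) is inapplicable (no current Schedule D Approval is held), so (l) stands. So (c) is unavailable.
Exception (d) does not apply: the wastewater includes a non-Schedule-A substance.
No exception is made out. Marcus's plant falls within the general rule.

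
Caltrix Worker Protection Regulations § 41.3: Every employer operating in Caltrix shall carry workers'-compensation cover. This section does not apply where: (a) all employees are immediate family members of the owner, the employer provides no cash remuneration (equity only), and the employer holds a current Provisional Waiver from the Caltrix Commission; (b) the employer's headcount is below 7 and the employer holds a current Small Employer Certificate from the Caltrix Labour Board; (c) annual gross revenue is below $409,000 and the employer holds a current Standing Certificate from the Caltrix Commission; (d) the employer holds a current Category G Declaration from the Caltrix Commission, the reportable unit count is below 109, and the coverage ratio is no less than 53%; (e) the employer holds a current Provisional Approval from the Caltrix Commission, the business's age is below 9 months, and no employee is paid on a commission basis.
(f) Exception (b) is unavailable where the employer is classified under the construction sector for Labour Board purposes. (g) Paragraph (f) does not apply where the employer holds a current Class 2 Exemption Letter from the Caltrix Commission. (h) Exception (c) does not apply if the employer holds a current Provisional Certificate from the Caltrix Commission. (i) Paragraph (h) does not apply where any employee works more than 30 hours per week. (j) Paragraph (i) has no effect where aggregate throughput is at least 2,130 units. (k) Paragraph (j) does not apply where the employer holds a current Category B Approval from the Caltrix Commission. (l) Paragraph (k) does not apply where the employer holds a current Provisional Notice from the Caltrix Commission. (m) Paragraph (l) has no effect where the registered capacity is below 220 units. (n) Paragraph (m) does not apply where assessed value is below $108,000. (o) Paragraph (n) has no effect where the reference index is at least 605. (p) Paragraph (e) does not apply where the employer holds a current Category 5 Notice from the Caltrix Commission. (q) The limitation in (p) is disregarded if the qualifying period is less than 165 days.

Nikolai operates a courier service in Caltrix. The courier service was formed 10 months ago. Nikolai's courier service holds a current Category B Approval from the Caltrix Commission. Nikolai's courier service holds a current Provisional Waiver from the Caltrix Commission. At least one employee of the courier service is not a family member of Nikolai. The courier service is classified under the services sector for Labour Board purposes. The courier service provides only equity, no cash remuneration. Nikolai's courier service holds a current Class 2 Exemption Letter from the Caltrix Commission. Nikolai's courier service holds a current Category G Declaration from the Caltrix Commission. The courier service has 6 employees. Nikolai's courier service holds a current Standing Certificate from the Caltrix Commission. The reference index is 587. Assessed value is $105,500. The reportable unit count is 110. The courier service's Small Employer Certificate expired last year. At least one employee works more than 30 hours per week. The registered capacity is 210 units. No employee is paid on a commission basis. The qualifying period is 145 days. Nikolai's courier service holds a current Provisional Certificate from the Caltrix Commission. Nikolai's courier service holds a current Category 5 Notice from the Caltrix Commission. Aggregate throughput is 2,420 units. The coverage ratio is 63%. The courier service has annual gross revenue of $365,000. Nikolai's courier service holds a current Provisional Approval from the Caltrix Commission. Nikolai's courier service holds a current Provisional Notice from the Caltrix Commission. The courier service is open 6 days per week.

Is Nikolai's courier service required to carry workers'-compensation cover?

Yes — Nikolai's courier service must carry workers'-compensation cover.

Exception (a) fails — at least one employee is not a family member.
Exception (b) does not apply: the Small Employer Certificate has expired.
Exception (c)'s conditions are all satisfied: annual gross revenue is $365,000, below the $409,000 limit; a current Standing Certificate is held. Turning to paragraphs (h)–(o): (h) is triggered — a current Provisional Certificate is held. (i) would limit (h) — at least one employee exceeds 30 hours/week — but (j) sets (i) aside: (j) operates against (i): aggregate throughput is 2,420 units, meeting the 2,130 units threshold. (k) operates (a current Category B Approval is held), but is displaced by (l): (l) is engaged — a current Provisional Notice is held. (m) operates (the registered capacity is 210 units, below the 220 units limit), but is set aside by (n): (n) is engaged — assessed value is $105,500, below the $108,000 limit. (o), which would lift (n), is inapplicable — the reference index is 587, short of 605. So (c) is unavailable.
Exception (d) does not apply: the reportable unit count is 110, not below 109.
Exception (e) does not apply: the business's age is 10 months, not below 9 months.
No exception applies. The general rule governs.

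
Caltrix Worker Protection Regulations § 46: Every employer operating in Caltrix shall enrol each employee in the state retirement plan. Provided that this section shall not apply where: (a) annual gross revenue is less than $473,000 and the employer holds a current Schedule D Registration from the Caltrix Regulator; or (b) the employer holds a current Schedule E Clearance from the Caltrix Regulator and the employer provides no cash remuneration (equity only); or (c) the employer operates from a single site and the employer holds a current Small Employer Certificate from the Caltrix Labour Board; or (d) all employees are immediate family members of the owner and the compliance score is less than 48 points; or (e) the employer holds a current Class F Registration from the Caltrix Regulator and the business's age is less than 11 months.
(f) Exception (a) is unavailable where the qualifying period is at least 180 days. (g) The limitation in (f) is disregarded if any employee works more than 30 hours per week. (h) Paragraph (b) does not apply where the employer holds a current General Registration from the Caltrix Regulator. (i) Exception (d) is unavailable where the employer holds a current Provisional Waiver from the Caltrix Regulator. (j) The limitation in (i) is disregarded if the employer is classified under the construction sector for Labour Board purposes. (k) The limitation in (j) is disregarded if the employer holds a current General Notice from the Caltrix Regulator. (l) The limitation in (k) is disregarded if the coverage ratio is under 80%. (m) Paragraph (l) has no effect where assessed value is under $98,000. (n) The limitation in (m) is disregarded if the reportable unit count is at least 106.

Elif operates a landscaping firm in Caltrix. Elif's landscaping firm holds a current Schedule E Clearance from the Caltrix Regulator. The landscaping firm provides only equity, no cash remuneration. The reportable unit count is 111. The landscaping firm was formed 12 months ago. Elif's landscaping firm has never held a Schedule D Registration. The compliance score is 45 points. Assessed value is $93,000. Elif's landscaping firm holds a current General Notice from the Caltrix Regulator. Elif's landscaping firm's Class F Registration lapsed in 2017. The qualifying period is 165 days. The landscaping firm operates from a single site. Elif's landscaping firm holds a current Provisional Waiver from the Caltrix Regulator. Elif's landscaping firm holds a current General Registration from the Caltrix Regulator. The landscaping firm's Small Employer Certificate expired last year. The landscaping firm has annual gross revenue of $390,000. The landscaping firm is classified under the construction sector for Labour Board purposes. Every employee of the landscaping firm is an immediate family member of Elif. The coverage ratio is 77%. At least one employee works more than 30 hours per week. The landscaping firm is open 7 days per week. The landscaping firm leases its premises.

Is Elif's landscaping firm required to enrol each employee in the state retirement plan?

No — exception (d) applies; Elif's landscaping firm is not required to enrol each employee in the state retirement plan.

Exception (a) requires that the employer holds a current Schedule D Registration from the Caltrix Regulator; but the Schedule D Registration is not current, so (a) is unavailable.
Exception (b): a current Schedule E Clearance is held; remuneration is equity-only — every condition holds. But: (h) operates against (b): a current General Registration is held. (b) is therefore removed.
Exception (c) fails — the Small Employer Certificate has expired.
Exception (d): every employee is an immediate family member; the compliance score is 45 points, less than the 48 points limit — every condition holds. Applying paragraphs (i)–(n): (i) would limit (d) — a current Provisional Waiver is held — but (j) sets (i) aside: (j) operates against (i): the landscaping firm is classified under the construction sector. (k) applies (a current General Notice is held), but yields to (l): (l) applies — the coverage ratio is 77%, under the 80% limit. (m) operates (assessed value is $93,000, under the $98,000 limit), but is set aside by (n): (n) applies — the reportable unit count is 111, meeting the 106 threshold. (d) remains available.
Exception (e) does not apply: there is no Class F Registration in force.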